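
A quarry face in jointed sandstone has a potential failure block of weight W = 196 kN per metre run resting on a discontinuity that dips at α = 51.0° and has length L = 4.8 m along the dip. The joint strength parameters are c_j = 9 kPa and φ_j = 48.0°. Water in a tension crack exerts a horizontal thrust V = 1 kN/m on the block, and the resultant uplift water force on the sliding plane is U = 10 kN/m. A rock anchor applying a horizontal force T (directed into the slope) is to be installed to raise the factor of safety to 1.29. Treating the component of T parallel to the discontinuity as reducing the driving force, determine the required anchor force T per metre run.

Resolving forces along and normal to the sliding plane, with the horizontal anchor force T adding T·sinα to the effective normal force and T·cosα acting up the plane against the driving force:
FS = [c_jL + (W cosα − U − V sinα + T sinα) tanφ_j] / [W sinα + V cosα − T cosα]
Without the anchor: N' = 112.6 kN/m, driving T_d = 152.9 kN/m, resisting R = 9·4.8 + 112.6·tan48.0° = 168.2 kN/m, FS = 1.10.
Setting FS = 1.29 and solving for T:
1.29·(152.9 − T cos51.0°) = 168.2 + T sin51.0°·tan48.0°
T·(sin51.0°·tan48.0° + 1.29·cos51.0°) = 1.29·152.9 − 168.2
T·(0.7771·1.1106 + 1.29·0.6293) = 197.3 − 168.2 = 29.1
T·1.6749 = 29.1
T = 17.4 kN/m

T = 17 kN/m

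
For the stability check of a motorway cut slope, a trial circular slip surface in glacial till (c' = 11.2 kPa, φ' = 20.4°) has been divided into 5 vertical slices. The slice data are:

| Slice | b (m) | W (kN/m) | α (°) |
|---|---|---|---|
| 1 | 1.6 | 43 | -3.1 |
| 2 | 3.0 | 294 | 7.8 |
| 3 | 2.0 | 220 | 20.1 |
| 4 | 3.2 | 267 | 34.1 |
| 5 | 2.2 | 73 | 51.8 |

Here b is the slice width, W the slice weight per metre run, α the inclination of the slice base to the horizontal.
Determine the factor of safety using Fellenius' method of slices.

Ordinary method of slices: FS = Σ[c'·Δl_i + (W_i cosα_i)·tanφ'] / Σ W_i sinα_i, with Δl_i = b_i / cosα_i.
Slice 1: Δl = 1.6/cos(-3.1°) = 1.602 m; N'_1 = 43·cos(-3.1°) = 42.9; c'Δl = 17.95; W sinα = -2.3
Slice 2: Δl = 3.0/cos7.8° = 3.028 m; N'_2 = 294·cos7.8° = 291.3; c'Δl = 33.91; W sinα = 39.9
Slice 3: Δl = 2.0/cos20.1° = 2.130 m; N'_3 = 220·cos20.1° = 206.6; c'Δl = 23.85; W sinα = 75.6
Slice 4: Δl = 3.2/cos34.1° = 3.864 m; N'_4 = 267·cos34.1° = 221.1; c'Δl = 43.28; W sinα = 149.7
Slice 5: Δl = 2.2/cos51.8° = 3.558 m; N'_5 = 73·cos51.8° = 45.1; c'Δl = 39.84; W sinα = 57.4
Σc'Δl = 158.8 kN/m; ΣN' = 807.1 kN/m; ΣW sinα = 320.2 kN/m
Resisting = 158.8 + 807.1·tan20.4° = 158.8 + 300.1 = 459.0 kN/m
FS = 459.0 / 320.2 = 1.433

FS = 1.43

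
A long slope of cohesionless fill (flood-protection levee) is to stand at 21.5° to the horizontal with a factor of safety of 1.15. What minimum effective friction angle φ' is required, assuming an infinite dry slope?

φ' = 24.4°

FS = tanφ'/tanβ ⇒ tanφ' = FS · tanβ = 1.15 · tan21.5° = 0.4530
φ' = arctan(0.4530) = 24.37°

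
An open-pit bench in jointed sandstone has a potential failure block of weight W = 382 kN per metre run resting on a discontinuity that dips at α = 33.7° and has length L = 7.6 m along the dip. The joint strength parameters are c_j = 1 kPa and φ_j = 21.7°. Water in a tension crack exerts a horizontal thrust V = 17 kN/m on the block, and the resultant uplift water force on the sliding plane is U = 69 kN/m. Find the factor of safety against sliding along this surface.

FS = 0.45

Resolving the block weight along and normal to the plane and applying the Mohr–Coulomb strength on the joint:
N' = W cosα − U − V sinα = 382·cos33.7° − 69 − 17·sin33.7° = 239.4 kN/m
Driving force T = W sinα + V cosα = 382·sin33.7° + 17·cos33.7° = 226.1 kN/m
Resisting force R = c_j·L + N'·tanφ_j = 1·7.6 + 239.4·tan21.7° = 7.6 + 95.3 = 102.9 kN/m
FS = R / T = 102.9 / 226.1 = 0.455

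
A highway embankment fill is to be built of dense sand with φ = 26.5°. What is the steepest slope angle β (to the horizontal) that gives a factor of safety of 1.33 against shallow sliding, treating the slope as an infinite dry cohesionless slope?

For an infinite dry cohesionless slope FS = tanφ/tanβ, so tanβ = tanφ / FS.
tanβ = tan26.5° / 1.33 = 0.4986 / 1.33 = 0.3749
β = arctan(0.3749) = 20.55°

β = 20.5°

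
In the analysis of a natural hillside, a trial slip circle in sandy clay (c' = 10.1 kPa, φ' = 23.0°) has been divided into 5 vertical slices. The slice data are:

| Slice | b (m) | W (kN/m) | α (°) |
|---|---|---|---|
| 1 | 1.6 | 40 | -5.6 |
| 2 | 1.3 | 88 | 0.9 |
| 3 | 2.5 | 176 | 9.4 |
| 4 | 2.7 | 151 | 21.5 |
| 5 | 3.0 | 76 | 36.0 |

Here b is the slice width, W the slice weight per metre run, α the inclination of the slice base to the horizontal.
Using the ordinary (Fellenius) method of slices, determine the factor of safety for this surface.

Ordinary method of slices: FS = Σ[c'·Δl_i + (W_i cosα_i)·tanφ'] / Σ W_i sinα_i, with Δl_i = b_i / cosα_i.
Slice 1: Δl = 1.6/cos(-5.6°) = 1.608 m; N'_1 = 40·cos(-5.6°) = 39.8; c'Δl = 16.24; W sinα = -3.9
Slice 2: Δl = 1.3/cos0.9° = 1.300 m; N'_2 = 88·cos0.9° = 88.0; c'Δl = 13.13; W sinα = 1.4
Slice 3: Δl = 2.5/cos9.4° = 2.534 m; N'_3 = 176·cos9.4° = 173.6; c'Δl = 25.59; W sinα = 28.7
Slice 4: Δl = 2.7/cos21.5° = 2.902 m; N'_4 = 151·cos21.5° = 140.5; c'Δl = 29.31; W sinα = 55.3
Slice 5: Δl = 3.0/cos36.0° = 3.708 m; N'_5 = 76·cos36.0° = 61.5; c'Δl = 37.45; W sinα = 44.7
Σc'Δl = 121.7 kN/m; ΣN' = 503.4 kN/m; ΣW sinα = 126.2 kN/m
Resisting = 121.7 + 503.4·tan23.0° = 121.7 + 213.7 = 335.4 kN/m
FS = 335.4 / 126.2 = 2.657

FS = 2.66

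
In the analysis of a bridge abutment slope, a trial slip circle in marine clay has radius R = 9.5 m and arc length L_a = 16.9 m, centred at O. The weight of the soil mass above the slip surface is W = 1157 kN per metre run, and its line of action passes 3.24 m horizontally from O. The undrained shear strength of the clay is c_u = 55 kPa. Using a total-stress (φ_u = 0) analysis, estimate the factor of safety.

Taking moments about the centre O, the resisting moment is provided by the undrained shear strength acting along the arc:
M_R = c_u·L_a·R = 55·16.90·9.5 = 8830.2 kN·m/m
M_D = W·d = 1157·3.24 = 3748.7 kN·m/m
FS = M_R / M_D = 8830.2 / 3748.7 = 2.356

FS = 2.36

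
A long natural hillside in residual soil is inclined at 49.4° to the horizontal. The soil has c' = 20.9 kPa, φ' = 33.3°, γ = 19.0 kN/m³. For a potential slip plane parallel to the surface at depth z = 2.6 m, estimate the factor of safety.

For an infinite slope with a slip plane parallel to the surface (no pore pressure): FS = [c' + γz cos²β tanφ'] / [γz sinβ cosβ].
γz = 19.0·2.6 = 49.40 kN/m²
Numerator = 20.9 + 49.40·cos²49.4°·tan33.3° = 20.9 + 49.40·0.4235·0.6569 = 34.643 kPa
Denominator = 49.40·sin49.4°·cos49.4° = 49.40·0.7593·0.6508 = 24.409 kPa
FS = 34.643 / 24.409 = 1.419

FS = 1.42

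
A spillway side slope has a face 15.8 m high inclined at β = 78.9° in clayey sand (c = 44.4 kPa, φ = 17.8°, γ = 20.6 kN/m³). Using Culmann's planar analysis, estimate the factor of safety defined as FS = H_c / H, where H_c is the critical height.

H_c = (4c/γ) · sinβ cosφ / [1 − cos(β − φ)]
    = (4·44.4/20.6) · sin78.9°·cos17.8° / [1 − cos61.1°]
    = 8.621 · 0.9343 / 0.5167 = 15.59 m
FS = H_c / H = 15.59 / 15.8 = 0.987

FS = 0.99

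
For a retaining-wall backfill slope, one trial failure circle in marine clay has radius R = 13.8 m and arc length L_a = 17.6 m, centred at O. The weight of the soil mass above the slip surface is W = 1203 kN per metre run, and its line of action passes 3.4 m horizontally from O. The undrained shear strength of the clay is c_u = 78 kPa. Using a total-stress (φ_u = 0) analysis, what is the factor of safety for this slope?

FS = 4.63

Taking moments about the centre O, the resisting moment is provided by the undrained shear strength acting along the arc:
M_R = c_u·L_a·R = 78·17.60·13.8 = 18944.6 kN·m/m
M_D = W·d = 1203·3.4 = 4090.2 kN·m/m
FS = M_R / M_D = 18944.6 / 4090.2 = 4.632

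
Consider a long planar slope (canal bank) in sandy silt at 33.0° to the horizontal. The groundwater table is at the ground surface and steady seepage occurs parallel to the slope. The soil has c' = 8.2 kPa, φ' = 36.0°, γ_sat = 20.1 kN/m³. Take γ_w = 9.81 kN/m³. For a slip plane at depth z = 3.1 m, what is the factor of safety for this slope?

FS = 0.86

With seepage parallel to the slope and the water table at the surface, the effective normal stress on the slip plane uses the buoyant unit weight γ' = γ_sat − γ_w while the driving shear stress uses γ_sat:
FS = [c' + γ' z cos²β tanφ'] / [γ_sat z sinβ cosβ]
γ' = 20.1 − 9.81 = 10.29 kN/m³
Numerator = 8.2 + 10.29·3.1·cos²33.0°·tan36.0° = 8.2 + 10.29·3.1·0.7034·0.7265 = 24.501 kPa
Denominator = 20.1·3.1·sin33.0°·cos33.0° = 20.1·3.1·0.5446·0.8387 = 28.462 kPa
FS = 24.501 / 28.462 = 0.861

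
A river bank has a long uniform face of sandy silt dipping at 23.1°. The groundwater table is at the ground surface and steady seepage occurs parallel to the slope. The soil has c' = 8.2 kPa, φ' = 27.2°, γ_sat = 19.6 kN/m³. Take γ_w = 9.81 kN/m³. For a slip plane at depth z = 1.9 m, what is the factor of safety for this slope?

FS = 1.21

With seepage parallel to the slope and the water table at the surface, the effective normal stress on the slip plane uses the buoyant unit weight γ' = γ_sat − γ_w while the driving shear stress uses γ_sat:
FS = [c' + γ' z cos²β tanφ'] / [γ_sat z sinβ cosβ]
γ' = 19.6 − 9.81 = 9.79 kN/m³
Numerator = 8.2 + 9.79·1.9·cos²23.1°·tan27.2° = 8.2 + 9.79·1.9·0.8461·0.5139 = 16.288 kPa
Denominator = 19.6·1.9·sin23.1°·cos23.1° = 19.6·1.9·0.3923·0.9198 = 13.439 kPa
FS = 16.288 / 13.439 = 1.212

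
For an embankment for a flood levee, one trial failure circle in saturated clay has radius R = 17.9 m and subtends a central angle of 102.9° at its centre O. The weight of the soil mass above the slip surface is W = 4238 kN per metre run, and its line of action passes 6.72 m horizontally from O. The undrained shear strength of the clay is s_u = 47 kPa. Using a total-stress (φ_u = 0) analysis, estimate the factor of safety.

Taking moments about the centre O, the resisting moment is provided by the undrained shear strength acting along the arc:
Arc length L_a = R·θ = 17.9·(102.9°·π/180) = 17.9·1.7959 = 32.15 m
M_R = s_u·L_a·R = 47·32.15·17.9 = 27045.6 kN·m/m
M_D = W·d = 4238·6.72 = 28479.4 kN·m/m
FS = M_R / M_D = 27045.6 / 28479.4 = 0.950

FS = 0.95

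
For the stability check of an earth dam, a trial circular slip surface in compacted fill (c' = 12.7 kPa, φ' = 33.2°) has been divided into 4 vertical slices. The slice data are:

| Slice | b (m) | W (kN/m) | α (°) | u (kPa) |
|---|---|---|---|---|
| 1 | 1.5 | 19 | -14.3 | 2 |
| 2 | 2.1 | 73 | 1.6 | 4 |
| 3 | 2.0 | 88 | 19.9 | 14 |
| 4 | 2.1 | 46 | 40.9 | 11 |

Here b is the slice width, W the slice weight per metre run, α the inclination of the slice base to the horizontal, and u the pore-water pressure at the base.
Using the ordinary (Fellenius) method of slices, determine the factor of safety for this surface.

FS = 3.45

Ordinary method of slices: FS = Σ[c'·Δl_i + (W_i cosα_i − u_i·Δl_i)·tanφ'] / Σ W_i sinα_i, with Δl_i = b_i / cosα_i.
Slice 1: Δl = 1.5/cos(-14.3°) = 1.548 m; N'_1 = 19·cos(-14.3°) − 2·1.548 = 15.3; c'Δl = 19.66; W sinα = -4.7
Slice 2: Δl = 2.1/cos1.6° = 2.101 m; N'_2 = 73·cos1.6° − 4·2.101 = 64.6; c'Δl = 26.68; W sinα = 2.0
Slice 3: Δl = 2.0/cos19.9° = 2.127 m; N'_3 = 88·cos19.9° − 14·2.127 = 53.0; c'Δl = 27.01; W sinα = 30.0
Slice 4: Δl = 2.1/cos40.9° = 2.778 m; N'_4 = 46·cos40.9° − 11·2.778 = 4.2; c'Δl = 35.28; W sinα = 30.1
Σc'Δl = 108.6 kN/m; ΣN' = 137.1 kN/m; ΣW sinα = 57.4 kN/m
Resisting = 108.6 + 137.1·tan33.2° = 108.6 + 89.7 = 198.3 kN/m
FS = 198.3 / 57.4 = 3.454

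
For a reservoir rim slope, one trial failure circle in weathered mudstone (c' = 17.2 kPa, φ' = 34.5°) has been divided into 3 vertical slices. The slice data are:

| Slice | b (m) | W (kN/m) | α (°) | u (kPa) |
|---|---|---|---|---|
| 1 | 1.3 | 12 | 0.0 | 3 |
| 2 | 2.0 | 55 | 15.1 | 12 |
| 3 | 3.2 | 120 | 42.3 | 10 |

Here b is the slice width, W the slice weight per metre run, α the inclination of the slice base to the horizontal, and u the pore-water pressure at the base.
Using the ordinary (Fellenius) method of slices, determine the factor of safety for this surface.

Ordinary method of slices: FS = Σ[c'·Δl_i + (W_i cosα_i − u_i·Δl_i)·tanφ'] / Σ W_i sinα_i, with Δl_i = b_i / cosα_i.
Slice 1: Δl = 1.3/cos0.0° = 1.300 m; N'_1 = 12·cos0.0° − 3·1.300 = 8.1; c'Δl = 22.36; W sinα = 0.0
Slice 2: Δl = 2.0/cos15.1° = 2.072 m; N'_2 = 55·cos15.1° − 12·2.072 = 28.2; c'Δl = 35.63; W sinα = 14.3
Slice 3: Δl = 3.2/cos42.3° = 4.326 m; N'_3 = 120·cos42.3° − 10·4.326 = 45.5; c'Δl = 74.42; W sinα = 80.8
Σc'Δl = 132.4 kN/m; ΣN' = 81.8 kN/m; ΣW sinα = 95.1 kN/m
Resisting = 132.4 + 81.8·tan34.5° = 132.4 + 56.2 = 188.6 kN/m
FS = 188.6 / 95.1 = 1.984

FS = 1.98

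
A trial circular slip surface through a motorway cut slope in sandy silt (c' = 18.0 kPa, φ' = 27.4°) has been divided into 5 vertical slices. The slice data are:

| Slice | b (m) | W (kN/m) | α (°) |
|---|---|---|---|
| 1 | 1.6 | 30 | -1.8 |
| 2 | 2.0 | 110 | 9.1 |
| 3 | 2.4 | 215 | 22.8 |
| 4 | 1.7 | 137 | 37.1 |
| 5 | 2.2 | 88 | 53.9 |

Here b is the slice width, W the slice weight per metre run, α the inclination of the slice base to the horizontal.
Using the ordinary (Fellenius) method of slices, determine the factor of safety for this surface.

FS = 1.88

Ordinary method of slices: FS = Σ[c'·Δl_i + (W_i cosα_i)·tanφ'] / Σ W_i sinα_i, with Δl_i = b_i / cosα_i.
Slice 1: Δl = 1.6/cos(-1.8°) = 1.601 m; N'_1 = 30·cos(-1.8°) = 30.0; c'Δl = 28.81; W sinα = -0.9
Slice 2: Δl = 2.0/cos9.1° = 2.025 m; N'_2 = 110·cos9.1° = 108.6; c'Δl = 36.46; W sinα = 17.4
Slice 3: Δl = 2.4/cos22.8° = 2.603 m; N'_3 = 215·cos22.8° = 198.2; c'Δl = 46.86; W sinα = 83.3
Slice 4: Δl = 1.7/cos37.1° = 2.131 m; N'_4 = 137·cos37.1° = 109.3; c'Δl = 38.37; W sinα = 82.6
Slice 5: Δl = 2.2/cos53.9° = 3.734 m; N'_5 = 88·cos53.9° = 51.8; c'Δl = 67.21; W sinα = 71.1
Σc'Δl = 217.7 kN/m; ΣN' = 497.9 kN/m; ΣW sinα = 253.5 kN/m
Resisting = 217.7 + 497.9·tan27.4° = 217.7 + 258.1 = 475.8 kN/m
FS = 475.8 / 253.5 = 1.877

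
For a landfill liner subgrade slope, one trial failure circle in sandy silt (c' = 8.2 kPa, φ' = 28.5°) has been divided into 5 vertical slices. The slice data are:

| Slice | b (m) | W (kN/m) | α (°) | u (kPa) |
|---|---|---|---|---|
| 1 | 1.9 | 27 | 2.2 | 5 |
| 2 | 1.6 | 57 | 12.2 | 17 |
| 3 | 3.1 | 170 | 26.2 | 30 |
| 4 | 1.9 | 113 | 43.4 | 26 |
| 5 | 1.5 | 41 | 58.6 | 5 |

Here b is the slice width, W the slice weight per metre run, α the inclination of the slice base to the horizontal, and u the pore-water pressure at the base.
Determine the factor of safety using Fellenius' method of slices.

FS = 0.82

Ordinary method of slices: FS = Σ[c'·Δl_i + (W_i cosα_i − u_i·Δl_i)·tanφ'] / Σ W_i sinα_i, with Δl_i = b_i / cosα_i.
Slice 1: Δl = 1.9/cos2.2° = 1.901 m; N'_1 = 27·cos2.2° − 5·1.901 = 17.5; c'Δl = 15.59; W sinα = 1.0
Slice 2: Δl = 1.6/cos12.2° = 1.637 m; N'_2 = 57·cos12.2° − 17·1.637 = 27.9; c'Δl = 13.42; W sinα = 12.0
Slice 3: Δl = 3.1/cos26.2° = 3.455 m; N'_3 = 170·cos26.2° − 30·3.455 = 48.9; c'Δl = 28.33; W sinα = 75.1
Slice 4: Δl = 1.9/cos43.4° = 2.615 m; N'_4 = 113·cos43.4° − 26·2.615 = 14.1; c'Δl = 21.44; W sinα = 77.6
Slice 5: Δl = 1.5/cos58.6° = 2.879 m; N'_5 = 41·cos58.6° − 5·2.879 = 7.0; c'Δl = 23.61; W sinα = 35.0
Σc'Δl = 102.4 kN/m; ΣN' = 115.3 kN/m; ΣW sinα = 200.8 kN/m
Resisting = 102.4 + 115.3·tan28.5° = 102.4 + 62.6 = 165.0 kN/m
FS = 165.0 / 200.8 = 0.822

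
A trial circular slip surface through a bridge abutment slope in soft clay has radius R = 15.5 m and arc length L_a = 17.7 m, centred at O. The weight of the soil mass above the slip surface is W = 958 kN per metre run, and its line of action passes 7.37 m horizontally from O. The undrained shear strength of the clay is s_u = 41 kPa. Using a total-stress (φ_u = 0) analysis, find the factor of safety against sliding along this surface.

FS = 1.59

Taking moments about the centre O, the resisting moment is provided by the undrained shear strength acting along the arc:
M_R = s_u·L_a·R = 41·17.70·15.5 = 11248.3 kN·m/m
M_D = W·d = 958·7.37 = 7060.5 kN·m/m
FS = M_R / M_D = 11248.3 / 7060.5 = 1.593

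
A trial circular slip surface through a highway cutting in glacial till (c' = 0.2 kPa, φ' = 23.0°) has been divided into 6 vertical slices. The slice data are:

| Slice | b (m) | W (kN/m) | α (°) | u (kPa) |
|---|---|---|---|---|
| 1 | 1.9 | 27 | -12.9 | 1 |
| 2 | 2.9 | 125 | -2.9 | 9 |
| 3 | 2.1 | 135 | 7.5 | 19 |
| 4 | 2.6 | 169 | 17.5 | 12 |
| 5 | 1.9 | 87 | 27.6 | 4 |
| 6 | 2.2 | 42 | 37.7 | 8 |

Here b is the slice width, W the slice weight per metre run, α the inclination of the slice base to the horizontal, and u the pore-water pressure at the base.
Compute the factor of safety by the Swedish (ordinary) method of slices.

FS = 1.50

Ordinary method of slices: FS = Σ[c'·Δl_i + (W_i cosα_i − u_i·Δl_i)·tanφ'] / Σ W_i sinα_i, with Δl_i = b_i / cosα_i.
Slice 1: Δl = 1.9/cos(-12.9°) = 1.949 m; N'_1 = 27·cos(-12.9°) − 1·1.949 = 24.4; c'Δl = 0.39; W sinα = -6.0
Slice 2: Δl = 2.9/cos(-2.9°) = 2.904 m; N'_2 = 125·cos(-2.9°) − 9·2.904 = 98.7; c'Δl = 0.58; W sinα = -6.3
Slice 3: Δl = 2.1/cos7.5° = 2.118 m; N'_3 = 135·cos7.5° − 19·2.118 = 93.6; c'Δl = 0.42; W sinα = 17.6
Slice 4: Δl = 2.6/cos17.5° = 2.726 m; N'_4 = 169·cos17.5° − 12·2.726 = 128.5; c'Δl = 0.55; W sinα = 50.8
Slice 5: Δl = 1.9/cos27.6° = 2.144 m; N'_5 = 87·cos27.6° − 4·2.144 = 68.5; c'Δl = 0.43; W sinα = 40.3
Slice 6: Δl = 2.2/cos37.7° = 2.781 m; N'_6 = 42·cos37.7° − 8·2.781 = 11.0; c'Δl = 0.56; W sinα = 25.7
Σc'Δl = 2.9 kN/m; ΣN' = 424.7 kN/m; ΣW sinα = 122.1 kN/m
Resisting = 2.9 + 424.7·tan23.0° = 2.9 + 180.3 = 183.2 kN/m
FS = 183.2 / 122.1 = 1.500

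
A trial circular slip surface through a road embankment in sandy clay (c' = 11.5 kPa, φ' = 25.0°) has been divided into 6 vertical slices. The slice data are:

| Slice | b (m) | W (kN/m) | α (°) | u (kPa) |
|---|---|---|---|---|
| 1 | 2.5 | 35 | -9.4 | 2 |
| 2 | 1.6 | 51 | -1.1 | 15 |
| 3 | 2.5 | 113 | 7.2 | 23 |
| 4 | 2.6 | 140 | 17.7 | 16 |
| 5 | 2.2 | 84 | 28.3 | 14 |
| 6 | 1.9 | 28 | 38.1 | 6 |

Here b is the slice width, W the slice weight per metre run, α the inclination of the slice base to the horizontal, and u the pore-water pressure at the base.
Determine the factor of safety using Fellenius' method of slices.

Ordinary method of slices: FS = Σ[c'·Δl_i + (W_i cosα_i − u_i·Δl_i)·tanφ'] / Σ W_i sinα_i, with Δl_i = b_i / cosα_i.
Slice 1: Δl = 2.5/cos(-9.4°) = 2.534 m; N'_1 = 35·cos(-9.4°) − 2·2.534 = 29.5; c'Δl = 29.14; W sinα = -5.7
Slice 2: Δl = 1.6/cos(-1.1°) = 1.600 m; N'_2 = 51·cos(-1.1°) − 15·1.600 = 27.0; c'Δl = 18.40; W sinα = -1.0
Slice 3: Δl = 2.5/cos7.2° = 2.520 m; N'_3 = 113·cos7.2° − 23·2.520 = 54.2; c'Δl = 28.98; W sinα = 14.2
Slice 4: Δl = 2.6/cos17.7° = 2.729 m; N'_4 = 140·cos17.7° − 16·2.729 = 89.7; c'Δl = 31.39; W sinα = 42.6
Slice 5: Δl = 2.2/cos28.3° = 2.499 m; N'_5 = 84·cos28.3° − 14·2.499 = 39.0; c'Δl = 28.73; W sinα = 39.8
Slice 6: Δl = 1.9/cos38.1° = 2.414 m; N'_6 = 28·cos38.1° − 6·2.414 = 7.5; c'Δl = 27.77; W sinα = 17.3
Σc'Δl = 164.4 kN/m; ΣN' = 246.8 kN/m; ΣW sinα = 107.1 kN/m
Resisting = 164.4 + 246.8·tan25.0° = 164.4 + 115.1 = 279.5 kN/m
FS = 279.5 / 107.1 = 2.609

FS = 2.61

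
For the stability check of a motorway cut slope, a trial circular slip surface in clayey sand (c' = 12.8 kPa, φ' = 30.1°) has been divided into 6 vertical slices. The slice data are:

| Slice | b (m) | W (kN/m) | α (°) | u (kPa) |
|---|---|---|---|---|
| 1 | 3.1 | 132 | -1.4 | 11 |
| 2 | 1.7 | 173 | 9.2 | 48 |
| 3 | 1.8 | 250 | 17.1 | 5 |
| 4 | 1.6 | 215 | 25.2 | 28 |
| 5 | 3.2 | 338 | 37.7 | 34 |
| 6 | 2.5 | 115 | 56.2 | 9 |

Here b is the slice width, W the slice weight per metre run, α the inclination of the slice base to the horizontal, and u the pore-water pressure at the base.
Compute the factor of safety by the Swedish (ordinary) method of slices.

FS = 1.28

Ordinary method of slices: FS = Σ[c'·Δl_i + (W_i cosα_i − u_i·Δl_i)·tanφ'] / Σ W_i sinα_i, with Δl_i = b_i / cosα_i.
Slice 1: Δl = 3.1/cos(-1.4°) = 3.101 m; N'_1 = 132·cos(-1.4°) − 11·3.101 = 97.9; c'Δl = 39.69; W sinα = -3.2
Slice 2: Δl = 1.7/cos9.2° = 1.722 m; N'_2 = 173·cos9.2° − 48·1.722 = 88.1; c'Δl = 22.04; W sinα = 27.7
Slice 3: Δl = 1.8/cos17.1° = 1.883 m; N'_3 = 250·cos17.1° − 5·1.883 = 229.5; c'Δl = 24.11; W sinα = 73.5
Slice 4: Δl = 1.6/cos25.2° = 1.768 m; N'_4 = 215·cos25.2° − 28·1.768 = 145.0; c'Δl = 22.63; W sinα = 91.5
Slice 5: Δl = 3.2/cos37.7° = 4.044 m; N'_5 = 338·cos37.7° − 34·4.044 = 129.9; c'Δl = 51.77; W sinα = 206.7
Slice 6: Δl = 2.5/cos56.2° = 4.494 m; N'_6 = 115·cos56.2° − 9·4.494 = 23.5; c'Δl = 57.52; W sinα = 95.6
Σc'Δl = 217.8 kN/m; ΣN' = 714.0 kN/m; ΣW sinα = 491.7 kN/m
Resisting = 217.8 + 714.0·tan30.1° = 217.8 + 413.9 = 631.6 kN/m
FS = 631.6 / 491.7 = 1.284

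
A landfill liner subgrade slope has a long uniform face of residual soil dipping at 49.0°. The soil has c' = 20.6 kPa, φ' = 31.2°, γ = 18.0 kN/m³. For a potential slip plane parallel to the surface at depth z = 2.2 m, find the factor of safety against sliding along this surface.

FS = 1.58

For an infinite slope with a slip plane parallel to the surface (no pore pressure): FS = [c' + γz cos²β tanφ'] / [γz sinβ cosβ].
γz = 18.0·2.2 = 39.60 kN/m²
Numerator = 20.6 + 39.60·cos²49.0°·tan31.2° = 20.6 + 39.60·0.4304·0.6056 = 30.922 kPa
Denominator = 39.60·sin49.0°·cos49.0° = 39.60·0.7547·0.6561 = 19.607 kPa
FS = 30.922 / 19.607 = 1.577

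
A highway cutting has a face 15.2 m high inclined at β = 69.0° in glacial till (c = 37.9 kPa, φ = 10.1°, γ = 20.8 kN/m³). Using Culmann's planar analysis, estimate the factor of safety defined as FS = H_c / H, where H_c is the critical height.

FS = 0.91

H_c = (4c/γ) · sinβ cosφ / [1 − cos(β − φ)]
    = (4·37.9/20.8) · sin69.0°·cos10.1° / [1 − cos58.9°]
    = 7.288 · 0.9191 / 0.4835 = 13.86 m
FS = H_c / H = 13.86 / 15.2 = 0.912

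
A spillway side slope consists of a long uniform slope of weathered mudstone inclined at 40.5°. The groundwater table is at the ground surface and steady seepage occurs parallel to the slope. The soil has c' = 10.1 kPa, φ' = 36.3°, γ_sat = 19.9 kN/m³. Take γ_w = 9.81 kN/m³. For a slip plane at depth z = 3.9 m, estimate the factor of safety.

FS = 0.70

With seepage parallel to the slope and the water table at the surface, the effective normal stress on the slip plane uses the buoyant unit weight γ' = γ_sat − γ_w while the driving shear stress uses γ_sat:
FS = [c' + γ' z cos²β tanφ'] / [γ_sat z sinβ cosβ]
γ' = 19.9 − 9.81 = 10.09 kN/m³
Numerator = 10.1 + 10.09·3.9·cos²40.5°·tan36.3° = 10.1 + 10.09·3.9·0.5782·0.7346 = 26.814 kPa
Denominator = 19.9·3.9·sin40.5°·cos40.5° = 19.9·3.9·0.6494·0.7604 = 38.327 kPa
FS = 26.814 / 38.327 = 0.700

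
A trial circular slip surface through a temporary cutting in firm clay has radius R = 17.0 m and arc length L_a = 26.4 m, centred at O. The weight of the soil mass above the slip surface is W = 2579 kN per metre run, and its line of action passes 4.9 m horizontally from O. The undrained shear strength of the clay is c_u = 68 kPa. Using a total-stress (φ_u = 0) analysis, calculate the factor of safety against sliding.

FS = 2.41

Taking moments about the centre O, the resisting moment is provided by the undrained shear strength acting along the arc:
M_R = c_u·L_a·R = 68·26.40·17.0 = 30518.4 kN·m/m
M_D = W·d = 2579·4.9 = 12637.1 kN·m/m
FS = M_R / M_D = 30518.4 / 12637.1 = 2.415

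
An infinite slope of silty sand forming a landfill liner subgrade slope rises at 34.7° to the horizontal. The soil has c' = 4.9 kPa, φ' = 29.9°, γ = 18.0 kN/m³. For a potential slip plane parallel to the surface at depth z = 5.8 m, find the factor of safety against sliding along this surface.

For an infinite slope with a slip plane parallel to the surface (no pore pressure): FS = [c' + γz cos²β tanφ'] / [γz sinβ cosβ].
γz = 18.0·5.8 = 104.40 kN/m²
Numerator = 4.9 + 104.40·cos²34.7°·tan29.9° = 4.9 + 104.40·0.6759·0.5750 = 45.477 kPa
Denominator = 104.40·sin34.7°·cos34.7° = 104.40·0.5693·0.8221 = 48.862 kPa
FS = 45.477 / 48.862 = 0.931

FS = 0.93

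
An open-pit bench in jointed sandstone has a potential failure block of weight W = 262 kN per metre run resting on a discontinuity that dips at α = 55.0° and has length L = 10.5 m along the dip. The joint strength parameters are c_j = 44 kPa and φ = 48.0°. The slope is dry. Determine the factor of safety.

FS = 2.93

Resolving the block weight along and normal to the plane and applying the Mohr–Coulomb strength on the joint:
N' = W cosα = 262·cos55.0° = 150.3 kN/m
Driving force T = W sinα = 262·sin55.0° = 214.6 kN/m
Resisting force R = c_j·L + N'·tanφ = 44·10.5 + 150.3·tan48.0° = 462.0 + 166.9 = 628.9 kN/m
FS = R / T = 628.9 / 214.6 = 2.930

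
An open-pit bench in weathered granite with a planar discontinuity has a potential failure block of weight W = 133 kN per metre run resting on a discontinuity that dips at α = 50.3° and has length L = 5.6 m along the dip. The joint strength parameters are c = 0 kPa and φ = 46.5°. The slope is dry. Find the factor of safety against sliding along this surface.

FS = 0.87

Resolving the block weight along and normal to the plane and applying the Mohr–Coulomb strength on the joint:
N' = W cosα = 133·cos50.3° = 85.0 kN/m
Driving force T = W sinα = 133·sin50.3° = 102.3 kN/m
Resisting force R = c·L + N'·tanφ = 0·5.6 + 85.0·tan46.5° = 0.0 + 89.5 = 89.5 kN/m
FS = R / T = 89.5 / 102.3 = 0.875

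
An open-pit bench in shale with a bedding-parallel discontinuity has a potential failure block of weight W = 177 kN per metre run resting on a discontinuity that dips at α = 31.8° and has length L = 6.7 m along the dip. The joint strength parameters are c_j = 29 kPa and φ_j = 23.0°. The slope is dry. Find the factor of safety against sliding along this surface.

FS = 2.77

Resolving the block weight along and normal to the plane and applying the Mohr–Coulomb strength on the joint:
N' = W cosα = 177·cos31.8° = 150.4 kN/m
Driving force T = W sinα = 177·sin31.8° = 93.3 kN/m
Resisting force R = c_j·L + N'·tanφ_j = 29·6.7 + 150.4·tan23.0° = 194.3 + 63.9 = 258.2 kN/m
FS = R / T = 258.2 / 93.3 = 2.768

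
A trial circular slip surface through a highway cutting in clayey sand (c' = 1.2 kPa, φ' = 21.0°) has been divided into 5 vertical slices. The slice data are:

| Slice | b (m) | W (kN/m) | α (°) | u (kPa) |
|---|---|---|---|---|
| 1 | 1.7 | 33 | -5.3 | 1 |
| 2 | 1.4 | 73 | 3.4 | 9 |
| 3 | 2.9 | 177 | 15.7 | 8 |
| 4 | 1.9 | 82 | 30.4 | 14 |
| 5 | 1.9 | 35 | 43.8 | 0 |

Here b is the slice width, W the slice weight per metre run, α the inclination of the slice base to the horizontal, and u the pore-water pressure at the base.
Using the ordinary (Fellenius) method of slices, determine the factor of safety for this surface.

FS = 1.13

Ordinary method of slices: FS = Σ[c'·Δl_i + (W_i cosα_i − u_i·Δl_i)·tanφ'] / Σ W_i sinα_i, with Δl_i = b_i / cosα_i.
Slice 1: Δl = 1.7/cos(-5.3°) = 1.707 m; N'_1 = 33·cos(-5.3°) − 1·1.707 = 31.2; c'Δl = 2.05; W sinα = -3.0
Slice 2: Δl = 1.4/cos3.4° = 1.402 m; N'_2 = 73·cos3.4° − 9·1.402 = 60.2; c'Δl = 1.68; W sinα = 4.3
Slice 3: Δl = 2.9/cos15.7° = 3.012 m; N'_3 = 177·cos15.7° − 8·3.012 = 146.3; c'Δl = 3.61; W sinα = 47.9
Slice 4: Δl = 1.9/cos30.4° = 2.203 m; N'_4 = 82·cos30.4° − 14·2.203 = 39.9; c'Δl = 2.64; W sinα = 41.5
Slice 5: Δl = 1.9/cos43.8° = 2.632 m; N'_5 = 35·cos43.8° − 0·2.632 = 25.3; c'Δl = 3.16; W sinα = 24.2
Σc'Δl = 13.1 kN/m; ΣN' = 302.8 kN/m; ΣW sinα = 114.9 kN/m
Resisting = 13.1 + 302.8·tan21.0° = 13.1 + 116.3 = 129.4 kN/m
FS = 129.4 / 114.9 = 1.126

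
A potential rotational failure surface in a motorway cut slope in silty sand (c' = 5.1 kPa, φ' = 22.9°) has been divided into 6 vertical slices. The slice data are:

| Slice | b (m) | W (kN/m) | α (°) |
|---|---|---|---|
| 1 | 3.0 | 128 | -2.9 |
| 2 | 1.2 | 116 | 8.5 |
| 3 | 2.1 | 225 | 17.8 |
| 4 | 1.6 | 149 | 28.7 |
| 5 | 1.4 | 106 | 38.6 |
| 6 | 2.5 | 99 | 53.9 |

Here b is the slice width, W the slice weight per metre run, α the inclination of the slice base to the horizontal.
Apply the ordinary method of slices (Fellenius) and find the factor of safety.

Ordinary method of slices: FS = Σ[c'·Δl_i + (W_i cosα_i)·tanφ'] / Σ W_i sinα_i, with Δl_i = b_i / cosα_i.
Slice 1: Δl = 3.0/cos(-2.9°) = 3.004 m; N'_1 = 128·cos(-2.9°) = 127.8; c'Δl = 15.32; W sinα = -6.5
Slice 2: Δl = 1.2/cos8.5° = 1.213 m; N'_2 = 116·cos8.5° = 114.7; c'Δl = 6.19; W sinα = 17.1
Slice 3: Δl = 2.1/cos17.8° = 2.206 m; N'_3 = 225·cos17.8° = 214.2; c'Δl = 11.25; W sinα = 68.8
Slice 4: Δl = 1.6/cos28.7° = 1.824 m; N'_4 = 149·cos28.7° = 130.7; c'Δl = 9.30; W sinα = 71.6
Slice 5: Δl = 1.4/cos38.6° = 1.791 m; N'_5 = 106·cos38.6° = 82.8; c'Δl = 9.14; W sinα = 66.1
Slice 6: Δl = 2.5/cos53.9° = 4.243 m; N'_6 = 99·cos53.9° = 58.3; c'Δl = 21.64; W sinα = 80.0
Σc'Δl = 72.8 kN/m; ΣN' = 728.7 kN/m; ΣW sinα = 297.1 kN/m
Resisting = 72.8 + 728.7·tan22.9° = 72.8 + 307.8 = 380.6 kN/m
FS = 380.6 / 297.1 = 1.281

FS = 1.28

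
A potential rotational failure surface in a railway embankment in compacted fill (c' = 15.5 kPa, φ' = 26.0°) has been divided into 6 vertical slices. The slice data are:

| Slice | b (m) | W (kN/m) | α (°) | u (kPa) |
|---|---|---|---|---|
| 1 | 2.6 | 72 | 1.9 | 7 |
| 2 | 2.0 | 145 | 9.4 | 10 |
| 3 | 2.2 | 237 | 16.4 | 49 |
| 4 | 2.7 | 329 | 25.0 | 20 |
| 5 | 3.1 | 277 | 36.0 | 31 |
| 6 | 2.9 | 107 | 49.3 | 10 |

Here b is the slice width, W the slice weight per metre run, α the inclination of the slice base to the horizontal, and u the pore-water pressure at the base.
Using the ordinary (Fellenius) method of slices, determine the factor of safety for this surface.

Ordinary method of slices: FS = Σ[c'·Δl_i + (W_i cosα_i − u_i·Δl_i)·tanφ'] / Σ W_i sinα_i, with Δl_i = b_i / cosα_i.
Slice 1: Δl = 2.6/cos1.9° = 2.601 m; N'_1 = 72·cos1.9° − 7·2.601 = 53.8; c'Δl = 40.32; W sinα = 2.4
Slice 2: Δl = 2.0/cos9.4° = 2.027 m; N'_2 = 145·cos9.4° − 10·2.027 = 122.8; c'Δl = 31.42; W sinα = 23.7
Slice 3: Δl = 2.2/cos16.4° = 2.293 m; N'_3 = 237·cos16.4° − 49·2.293 = 115.0; c'Δl = 35.55; W sinα = 66.9
Slice 4: Δl = 2.7/cos25.0° = 2.979 m; N'_4 = 329·cos25.0° − 20·2.979 = 238.6; c'Δl = 46.18; W sinα = 139.0
Slice 5: Δl = 3.1/cos36.0° = 3.832 m; N'_5 = 277·cos36.0° − 31·3.832 = 105.3; c'Δl = 59.39; W sinα = 162.8
Slice 6: Δl = 2.9/cos49.3° = 4.447 m; N'_6 = 107·cos49.3° − 10·4.447 = 25.3; c'Δl = 68.93; W sinα = 81.1
Σc'Δl = 281.8 kN/m; ΣN' = 660.7 kN/m; ΣW sinα = 476.0 kN/m
Resisting = 281.8 + 660.7·tan26.0° = 281.8 + 322.3 = 604.0 kN/m
FS = 604.0 / 476.0 = 1.269

FS = 1.27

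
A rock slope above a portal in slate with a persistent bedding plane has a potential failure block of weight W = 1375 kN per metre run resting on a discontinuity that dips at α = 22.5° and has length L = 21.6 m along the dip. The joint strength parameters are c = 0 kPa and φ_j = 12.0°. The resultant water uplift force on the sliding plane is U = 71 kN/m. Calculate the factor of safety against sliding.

FS = 0.48

Resolving the block weight along and normal to the plane and applying the Mohr–Coulomb strength on the joint:
N' = W cosα − U = 1375·cos22.5° − 71 = 1199.3 kN/m
Driving force T = W sinα = 1375·sin22.5° = 526.2 kN/m
Resisting force R = c·L + N'·tanφ_j = 0·21.6 + 1199.3·tan12.0° = 0.0 + 254.9 = 254.9 kN/m
FS = R / T = 254.9 / 526.2 = 0.484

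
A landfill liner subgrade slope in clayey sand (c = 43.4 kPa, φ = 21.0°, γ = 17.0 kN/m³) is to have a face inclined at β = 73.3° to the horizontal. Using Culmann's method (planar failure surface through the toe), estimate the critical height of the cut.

Culmann's analysis gives the critical failure plane at α_cr = (β + φ)/2 = (73.3 + 21.0)/2 = 47.1°, and the critical height
H_c = (4c/γ) · sinβ cosφ / [1 − cos(β − φ)]
    = (4·43.4/17.0) · sin73.3°·cos21.0° / [1 − cos(52.3°)]
    = 10.212 · 0.9578·0.9336 / [1 − 0.6115]
    = 10.212 · 0.8942 / 0.3885
    = 23.51 m

H_c = 23.51 m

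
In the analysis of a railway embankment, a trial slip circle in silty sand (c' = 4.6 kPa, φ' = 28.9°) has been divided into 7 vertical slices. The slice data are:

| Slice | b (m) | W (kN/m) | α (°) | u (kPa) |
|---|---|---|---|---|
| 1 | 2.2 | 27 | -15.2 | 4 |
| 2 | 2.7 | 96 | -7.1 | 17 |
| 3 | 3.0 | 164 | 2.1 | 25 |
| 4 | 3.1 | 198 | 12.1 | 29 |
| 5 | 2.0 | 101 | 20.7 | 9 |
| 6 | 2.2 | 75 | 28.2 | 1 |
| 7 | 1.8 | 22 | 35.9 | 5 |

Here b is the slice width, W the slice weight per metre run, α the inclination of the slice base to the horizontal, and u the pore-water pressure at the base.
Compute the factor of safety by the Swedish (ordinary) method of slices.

FS = 2.71

Ordinary method of slices: FS = Σ[c'·Δl_i + (W_i cosα_i − u_i·Δl_i)·tanφ'] / Σ W_i sinα_i, with Δl_i = b_i / cosα_i.
Slice 1: Δl = 2.2/cos(-15.2°) = 2.280 m; N'_1 = 27·cos(-15.2°) − 4·2.280 = 16.9; c'Δl = 10.49; W sinα = -7.1
Slice 2: Δl = 2.7/cos(-7.1°) = 2.721 m; N'_2 = 96·cos(-7.1°) − 17·2.721 = 49.0; c'Δl = 12.52; W sinα = -11.9
Slice 3: Δl = 3.0/cos2.1° = 3.002 m; N'_3 = 164·cos2.1° − 25·3.002 = 88.8; c'Δl = 13.81; W sinα = 6.0
Slice 4: Δl = 3.1/cos12.1° = 3.170 m; N'_4 = 198·cos12.1° − 29·3.170 = 101.7; c'Δl = 14.58; W sinα = 41.5
Slice 5: Δl = 2.0/cos20.7° = 2.138 m; N'_5 = 101·cos20.7° − 9·2.138 = 75.2; c'Δl = 9.83; W sinα = 35.7
Slice 6: Δl = 2.2/cos28.2° = 2.496 m; N'_6 = 75·cos28.2° − 1·2.496 = 63.6; c'Δl = 11.48; W sinα = 35.4
Slice 7: Δl = 1.8/cos35.9° = 2.222 m; N'_7 = 22·cos35.9° − 5·2.222 = 6.7; c'Δl = 10.22; W sinα = 12.9
Σc'Δl = 82.9 kN/m; ΣN' = 402.0 kN/m; ΣW sinα = 112.6 kN/m
Resisting = 82.9 + 402.0·tan28.9° = 82.9 + 221.9 = 304.8 kN/m
FS = 304.8 / 112.6 = 2.707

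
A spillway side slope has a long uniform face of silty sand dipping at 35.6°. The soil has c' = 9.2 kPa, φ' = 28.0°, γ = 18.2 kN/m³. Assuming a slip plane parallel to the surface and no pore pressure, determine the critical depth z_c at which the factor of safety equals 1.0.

Setting FS = 1.00 in FS = [c' + γz cos²β tanφ'] / [γz sinβ cosβ] and solving for z:
z = c' / [γ cosβ (FS·sinβ − cosβ·tanφ')]
  = 9.2 / [18.2·cos35.6°·(1.00·sin35.6° − cos35.6°·tan28.0°)]
  = 9.2 / [18.2·0.8131·(1.00·0.5821 − 0.8131·0.5317)]
  = 9.2 / 2.2167 = 4.150 m

z_c = 4.15 m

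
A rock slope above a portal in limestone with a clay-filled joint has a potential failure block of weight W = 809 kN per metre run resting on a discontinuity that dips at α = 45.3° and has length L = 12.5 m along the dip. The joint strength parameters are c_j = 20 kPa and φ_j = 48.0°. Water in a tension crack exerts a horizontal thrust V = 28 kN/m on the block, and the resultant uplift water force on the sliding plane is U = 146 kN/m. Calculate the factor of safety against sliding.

Resolving the block weight along and normal to the plane and applying the Mohr–Coulomb strength on the joint:
N' = W cosα − U − V sinα = 809·cos45.3° − 146 − 28·sin45.3° = 403.1 kN/m
Driving force T = W sinα + V cosα = 809·sin45.3° + 28·cos45.3° = 594.7 kN/m
Resisting force R = c_j·L + N'·tanφ_j = 20·12.5 + 403.1·tan48.0° = 250.0 + 447.7 = 697.7 kN/m
FS = R / T = 697.7 / 594.7 = 1.173

FS = 1.17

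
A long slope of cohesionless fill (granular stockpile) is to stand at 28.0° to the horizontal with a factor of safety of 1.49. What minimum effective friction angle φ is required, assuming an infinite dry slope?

FS = tanφ/tanβ ⇒ tanφ = FS · tanβ = 1.49 · tan28.0° = 0.7922
φ = arctan(0.7922) = 38.39°

φ = 38.4°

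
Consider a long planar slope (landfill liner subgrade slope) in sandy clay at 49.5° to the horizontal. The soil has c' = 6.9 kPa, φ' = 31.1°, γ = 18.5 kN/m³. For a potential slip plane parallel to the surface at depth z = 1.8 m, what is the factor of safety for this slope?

For an infinite slope with a slip plane parallel to the surface (no pore pressure): FS = [c' + γz cos²β tanφ'] / [γz sinβ cosβ].
γz = 18.5·1.8 = 33.30 kN/m²
Numerator = 6.9 + 33.30·cos²49.5°·tan31.1° = 6.9 + 33.30·0.4218·0.6032 = 15.373 kPa
Denominator = 33.30·sin49.5°·cos49.5° = 33.30·0.7604·0.6494 = 16.445 kPa
FS = 15.373 / 16.445 = 0.935

FS = 0.93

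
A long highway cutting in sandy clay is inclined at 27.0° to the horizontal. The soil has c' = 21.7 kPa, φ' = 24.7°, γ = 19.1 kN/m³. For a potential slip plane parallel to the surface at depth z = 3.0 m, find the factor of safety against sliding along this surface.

FS = 1.84

For an infinite slope with a slip plane parallel to the surface (no pore pressure): FS = [c' + γz cos²β tanφ'] / [γz sinβ cosβ].
γz = 19.1·3.0 = 57.30 kN/m²
Numerator = 21.7 + 57.30·cos²27.0°·tan24.7° = 21.7 + 57.30·0.7939·0.4599 = 42.623 kPa
Denominator = 57.30·sin27.0°·cos27.0° = 57.30·0.4540·0.8910 = 23.178 kPa
FS = 42.623 / 23.178 = 1.839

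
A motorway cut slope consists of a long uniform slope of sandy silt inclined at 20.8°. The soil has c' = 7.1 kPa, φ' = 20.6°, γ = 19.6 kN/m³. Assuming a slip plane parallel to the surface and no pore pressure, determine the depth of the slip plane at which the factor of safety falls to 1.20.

Setting FS = 1.20 in FS = [c' + γz cos²β tanφ'] / [γz sinβ cosβ] and solving for z:
z = c' / [γ cosβ (FS·sinβ − cosβ·tanφ')]
  = 7.1 / [19.6·cos20.8°·(1.20·sin20.8° − cos20.8°·tan20.6°)]
  = 7.1 / [19.6·0.9348·(1.20·0.3551 − 0.9348·0.3759)]
  = 7.1 / 1.3696 = 5.184 m

z = 5.18 m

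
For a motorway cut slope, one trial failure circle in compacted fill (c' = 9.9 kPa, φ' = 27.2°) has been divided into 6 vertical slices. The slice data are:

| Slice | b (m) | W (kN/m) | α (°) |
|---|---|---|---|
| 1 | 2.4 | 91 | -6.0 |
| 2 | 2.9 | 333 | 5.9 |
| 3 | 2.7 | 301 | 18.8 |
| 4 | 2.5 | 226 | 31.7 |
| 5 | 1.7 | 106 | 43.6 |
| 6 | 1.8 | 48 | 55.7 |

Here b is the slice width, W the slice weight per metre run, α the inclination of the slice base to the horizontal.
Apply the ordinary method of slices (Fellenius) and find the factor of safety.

Ordinary method of slices: FS = Σ[c'·Δl_i + (W_i cosα_i)·tanφ'] / Σ W_i sinα_i, with Δl_i = b_i / cosα_i.
Slice 1: Δl = 2.4/cos(-6.0°) = 2.413 m; N'_1 = 91·cos(-6.0°) = 90.5; c'Δl = 23.89; W sinα = -9.5
Slice 2: Δl = 2.9/cos5.9° = 2.915 m; N'_2 = 333·cos5.9° = 331.2; c'Δl = 28.86; W sinα = 34.2
Slice 3: Δl = 2.7/cos18.8° = 2.852 m; N'_3 = 301·cos18.8° = 284.9; c'Δl = 28.24; W sinα = 97.0
Slice 4: Δl = 2.5/cos31.7° = 2.938 m; N'_4 = 226·cos31.7° = 192.3; c'Δl = 29.09; W sinα = 118.8
Slice 5: Δl = 1.7/cos43.6° = 2.348 m; N'_5 = 106·cos43.6° = 76.8; c'Δl = 23.24; W sinα = 73.1
Slice 6: Δl = 1.8/cos55.7° = 3.194 m; N'_6 = 48·cos55.7° = 27.0; c'Δl = 31.62; W sinα = 39.7
Σc'Δl = 164.9 kN/m; ΣN' = 1002.8 kN/m; ΣW sinα = 353.2 kN/m
Resisting = 164.9 + 1002.8·tan27.2° = 164.9 + 515.4 = 680.3 kN/m
FS = 680.3 / 353.2 = 1.926

FS = 1.93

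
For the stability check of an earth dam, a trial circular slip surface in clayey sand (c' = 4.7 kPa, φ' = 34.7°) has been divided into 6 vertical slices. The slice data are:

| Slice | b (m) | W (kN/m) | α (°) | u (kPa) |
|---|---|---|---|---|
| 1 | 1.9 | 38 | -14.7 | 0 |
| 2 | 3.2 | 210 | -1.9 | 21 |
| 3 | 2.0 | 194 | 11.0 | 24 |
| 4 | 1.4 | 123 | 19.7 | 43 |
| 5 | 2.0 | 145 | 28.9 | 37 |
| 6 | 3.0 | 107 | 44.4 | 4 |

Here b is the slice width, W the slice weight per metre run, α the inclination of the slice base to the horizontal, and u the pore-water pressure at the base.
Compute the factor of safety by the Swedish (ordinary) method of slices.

FS = 1.93

Ordinary method of slices: FS = Σ[c'·Δl_i + (W_i cosα_i − u_i·Δl_i)·tanφ'] / Σ W_i sinα_i, with Δl_i = b_i / cosα_i.
Slice 1: Δl = 1.9/cos(-14.7°) = 1.964 m; N'_1 = 38·cos(-14.7°) − 0·1.964 = 36.8; c'Δl = 9.23; W sinα = -9.6
Slice 2: Δl = 3.2/cos(-1.9°) = 3.202 m; N'_2 = 210·cos(-1.9°) − 21·3.202 = 142.6; c'Δl = 15.05; W sinα = -7.0
Slice 3: Δl = 2.0/cos11.0° = 2.037 m; N'_3 = 194·cos11.0° − 24·2.037 = 141.5; c'Δl = 9.58; W sinα = 37.0
Slice 4: Δl = 1.4/cos19.7° = 1.487 m; N'_4 = 123·cos19.7° − 43·1.487 = 51.9; c'Δl = 6.99; W sinα = 41.5
Slice 5: Δl = 2.0/cos28.9° = 2.285 m; N'_5 = 145·cos28.9° − 37·2.285 = 42.4; c'Δl = 10.74; W sinα = 70.1
Slice 6: Δl = 3.0/cos44.4° = 4.199 m; N'_6 = 107·cos44.4° − 4·4.199 = 59.7; c'Δl = 19.73; W sinα = 74.9
Σc'Δl = 71.3 kN/m; ΣN' = 474.9 kN/m; ΣW sinα = 206.8 kN/m
Resisting = 71.3 + 474.9·tan34.7° = 71.3 + 328.8 = 400.1 kN/m
FS = 400.1 / 206.8 = 1.935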